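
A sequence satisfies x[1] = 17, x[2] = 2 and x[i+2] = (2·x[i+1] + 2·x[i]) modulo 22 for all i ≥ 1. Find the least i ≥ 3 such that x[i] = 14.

Listing terms: x[1] = 17, x[2] = 2, x[3] = 16, x[4] = 14, x[5] = 16, x[6] = 16, x[7] = 20, x[8] = 6, x[9] = 8, x[10] = 6, x[11] = 6, x[12] = 2, x[13] = 16.
Since (x[12], x[13]) = (x[2], x[3]) = (2, 16) (two consecutive terms determine the rest), the sequence is eventually periodic: after a pre-period of length 1 it cycles with period 10.
The value 14 first appears (with i ≥ 3) at x[4].

4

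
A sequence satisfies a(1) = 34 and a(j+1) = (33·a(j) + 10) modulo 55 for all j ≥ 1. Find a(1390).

Computing terms: a(1) = 34, a(2) = 32, a(3) = 21, a(4) = 43, a(5) = 54, a(6) = 32.
Since a(6) = a(2) = 32, the sequence is eventually periodic: after a pre-period of length 1 it cycles with period 4.
For j ≥ 2, a(j) depends only on (j - 2) mod 4. (1390 - 2) mod 4 = 0, so a(1390) = a(2) = 32.

32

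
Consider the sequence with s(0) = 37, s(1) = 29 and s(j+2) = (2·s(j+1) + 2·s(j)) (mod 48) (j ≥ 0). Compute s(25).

We have s(0) = 37,  s(1) = 29,  s(2) = 36,  s(3) = 34,  s(4) = 44,  s(5) = 12,  s(6) = 16,  s(7) = 8,  s(8) = 0,  s(9) = 16,  s(10) = 32,  s(11) = 0,  s(12) = 16.
Since (s(11), s(12)) = (s(8), s(9)) = (0, 16) (two consecutive terms determine the rest), the sequence is eventually periodic: after a pre-period of length 8 it cycles with period 3.
For j ≥ 8, s(j) depends only on (j - 8) mod 3. (25 - 8) mod 3 = 2, so s(25) = s(10) = 32.

32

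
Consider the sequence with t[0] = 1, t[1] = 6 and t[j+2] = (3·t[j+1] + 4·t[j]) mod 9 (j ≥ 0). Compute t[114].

1

We have t[0] = 1,  t[1] = 6,  t[2] = 4,  t[3] = 0,  t[4] = 7,  t[5] = 3,  t[6] = 1,  t[7] = 6.
Since (t[6], t[7]) = (t[0], t[1]) = (1, 6) (two consecutive terms determine the rest), the sequence is periodic with period 6.
So t[114] = t[0 + ((114-0) mod 6)] = t[0] = 1.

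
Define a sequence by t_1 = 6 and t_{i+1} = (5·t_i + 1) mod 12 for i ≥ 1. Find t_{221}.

t_1 = 6, t_2 = 7, t_3 = 0, t_4 = 1, t_5 = 6.
Since t_5 = t_1 = 6, the sequence is periodic with period 4.
So t_{221} = t_{1 + ((221-1) mod 4)} = t_1 = 6.

6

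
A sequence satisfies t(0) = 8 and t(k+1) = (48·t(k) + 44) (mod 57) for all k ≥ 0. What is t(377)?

Computing terms: t(0) = 8; t(1) = 29; t(2) = 11; t(3) = 2; t(4) = 26; t(5) = 38; t(6) = 44; t(7) = 47; t(8) = 20; t(9) = 35; t(10) = 14; t(11) = 32; t(12) = 41; t(13) = 17; t(14) = 5; t(15) = 56; t(16) = 53; t(17) = 23; t(18) = 8.
The sequence repeats with period 18.
(377 - 0) mod 18 = 17, so t(377) = t(17) = 23.

23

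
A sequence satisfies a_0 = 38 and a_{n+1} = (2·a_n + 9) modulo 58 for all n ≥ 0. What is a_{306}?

Listing terms: a_0 = 38,  a_1 = 27,  a_2 = 5,  a_3 = 19,  a_4 = 47,  a_5 = 45,  a_6 = 41,  a_7 = 33,  a_8 = 17,  a_9 = 43,  a_{10} = 37,  a_{11} = 25,  a_{12} = 1,  a_{13} = 11,  a_{14} = 31,  a_{15} = 13,  a_{16} = 35,  a_{17} = 21,  a_{18} = 51,  a_{19} = 53,  a_{20} = 57,  a_{21} = 7,  a_{22} = 23,  a_{23} = 55,  a_{24} = 3,  a_{25} = 15,  a_{26} = 39,  a_{27} = 29,  a_{28} = 9,  a_{29} = 27.
Since a_{29} = a_1 = 27, the sequence is eventually periodic: after a pre-period of length 1 it cycles with period 28.
For n ≥ 1, a_n depends only on (n - 1) mod 28. (306 - 1) mod 28 = 25, so a_{306} = a_{26} = 39.

39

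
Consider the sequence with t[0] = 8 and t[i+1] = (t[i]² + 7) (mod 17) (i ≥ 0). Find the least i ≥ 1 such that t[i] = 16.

2

Listing terms: t[0] = 8,  t[1] = 3,  t[2] = 16,  t[3] = 8.
Since t[3] = t[0] = 8, the sequence is periodic with period 3.
The value 16 first appears (with i ≥ 1) at t[2].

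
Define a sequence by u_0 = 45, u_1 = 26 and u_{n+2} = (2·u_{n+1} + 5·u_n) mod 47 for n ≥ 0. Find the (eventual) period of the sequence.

46

We have u_0 = 45; u_1 = 26; u_2 = 42; u_3 = 26; u_4 = 27; u_5 = 43; u_6 = 33; u_7 = 46; u_8 = 22; u_9 = 39; u_{10} = 0; u_{11} = 7; u_{12} = 14; u_{13} = 16; u_{14} = 8; u_{15} = 2; u_{16} = 44; u_{17} = 4; u_{18} = 40; u_{19} = 6; u_{20} = 24; u_{21} = 31; u_{22} = 41; u_{23} = 2; u_{24} = 21; u_{25} = 5; u_{26} = 21; u_{27} = 20; u_{28} = 4; u_{29} = 14; u_{30} = 1; u_{31} = 25; u_{32} = 8; u_{33} = 0; u_{34} = 40; u_{35} = 33; u_{36} = 31; u_{37} = 39; u_{38} = 45; u_{39} = 3; u_{40} = 43; u_{41} = 7; u_{42} = 41; u_{43} = 23; u_{44} = 16; u_{45} = 6; u_{46} = 45; u_{47} = 26.
The sequence repeats with period 46.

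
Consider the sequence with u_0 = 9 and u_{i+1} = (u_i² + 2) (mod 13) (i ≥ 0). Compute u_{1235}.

3

We have u_0 = 9; u_1 = 5; u_2 = 1; u_3 = 3; u_4 = 11; u_5 = 6; u_6 = 12; u_7 = 3.
Since u_7 = u_3 = 3, the sequence is eventually periodic: after a pre-period of length 3 it cycles with period 4.
For i ≥ 3, u_i depends only on (i - 3) mod 4. (1235 - 3) mod 4 = 0, so u_{1235} = u_3 = 3.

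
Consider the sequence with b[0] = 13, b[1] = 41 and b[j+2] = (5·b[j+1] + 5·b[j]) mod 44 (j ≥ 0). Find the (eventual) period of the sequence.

30

We have b[0] = 13,  b[1] = 41,  b[2] = 6,  b[3] = 15,  b[4] = 17,  b[5] = 28,  b[6] = 5,  b[7] = 33,  b[8] = 14,  b[9] = 15,  b[10] = 13,  b[11] = 8,  b[12] = 17,  b[13] = 37,  b[14] = 6,  b[15] = 39,  b[16] = 5,  b[17] = 0,  b[18] = 25,  b[19] = 37,  b[20] = 2,  b[21] = 19,  b[22] = 17,  b[23] = 4,  b[24] = 17,  b[25] = 17,  b[26] = 38,  b[27] = 11,  b[28] = 25,  b[29] = 4,  b[30] = 13,  b[31] = 41.
The sequence repeats with period 30.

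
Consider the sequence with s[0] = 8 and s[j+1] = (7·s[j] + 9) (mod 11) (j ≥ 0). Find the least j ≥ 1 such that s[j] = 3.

We have s[0] = 8,  s[1] = 10,  s[2] = 2,  s[3] = 1,  s[4] = 5,  s[5] = 0,  s[6] = 9,  s[7] = 6,  s[8] = 7,  s[9] = 3,  s[10] = 8.
The sequence repeats with period 10.
The value 3 first appears (with j ≥ 1) at s[9].

9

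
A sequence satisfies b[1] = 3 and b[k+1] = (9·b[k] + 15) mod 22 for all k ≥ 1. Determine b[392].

20

We have b[1] = 3,  b[2] = 20,  b[3] = 19,  b[4] = 10,  b[5] = 17,  b[6] = 14,  b[7] = 9,  b[8] = 8,  b[9] = 21,  b[10] = 6,  b[11] = 3.
Since b[11] = b[1] = 3, the sequence is periodic with period 10.
(392 - 1) mod 10 = 1, so b[392] = b[2] = 20.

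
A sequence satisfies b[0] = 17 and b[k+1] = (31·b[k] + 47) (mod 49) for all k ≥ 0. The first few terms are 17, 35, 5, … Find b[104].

5

We have b[0] = 17,  b[1] = 35,  b[2] = 5,  b[3] = 6,  b[4] = 37,  b[5] = 18,  b[6] = 17.
The sequence repeats with period 6.
(104 - 0) mod 6 = 2, so b[104] = b[2] = 5.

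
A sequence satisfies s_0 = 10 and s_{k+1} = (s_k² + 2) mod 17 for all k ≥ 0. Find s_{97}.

Computing terms: s_0 = 10; s_1 = 0; s_2 = 2; s_3 = 6; s_4 = 4; s_5 = 1; s_6 = 3; s_7 = 11; s_8 = 4.
Since s_8 = s_4 = 4, the sequence is eventually periodic: after a pre-period of length 4 it cycles with period 4.
For k ≥ 4, s_k depends only on (k - 4) mod 4. (97 - 4) mod 4 = 1, so s_{97} = s_5 = 1.

1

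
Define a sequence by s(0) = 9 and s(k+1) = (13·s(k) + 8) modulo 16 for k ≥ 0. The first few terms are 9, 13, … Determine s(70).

1

s(0) = 9; s(1) = 13; s(2) = 1; s(3) = 5; s(4) = 9.
Since s(4) = s(0) = 9, the sequence is periodic with period 4.
(70 - 0) mod 4 = 2, so s(70) = s(2) = 1.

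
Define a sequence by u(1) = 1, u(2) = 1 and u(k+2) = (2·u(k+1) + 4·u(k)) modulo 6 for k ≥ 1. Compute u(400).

2

We have u(1) = 1; u(2) = 1; u(3) = 0; u(4) = 4; u(5) = 2; u(6) = 2; u(7) = 0; u(8) = 2; u(9) = 4; u(10) = 4; u(11) = 0; u(12) = 4.
Since (u(11), u(12)) = (u(3), u(4)) = (0, 4) (two consecutive terms determine the rest), the sequence is eventually periodic: after a pre-period of length 2 it cycles with period 8.
For k ≥ 3, u(k) depends only on (k - 3) mod 8. (400 - 3) mod 8 = 5, so u(400) = u(8) = 2.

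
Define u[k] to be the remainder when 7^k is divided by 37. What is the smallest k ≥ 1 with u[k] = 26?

6

Listing terms: u[0] = 1; u[1] = 7; u[2] = 12; u[3] = 10; u[4] = 33; u[5] = 9; u[6] = 26; u[7] = 34; u[8] = 16; u[9] = 1.
Since u[9] = u[0] = 1, the sequence is periodic with period 9.
The value 26 first appears (with k ≥ 1) at u[6].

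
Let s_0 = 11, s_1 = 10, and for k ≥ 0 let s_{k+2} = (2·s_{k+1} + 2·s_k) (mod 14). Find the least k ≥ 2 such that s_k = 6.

We have s_0 = 11; s_1 = 10; s_2 = 0; s_3 = 6; s_4 = 12; s_5 = 8; s_6 = 12; s_7 = 12; s_8 = 6; s_9 = 8; s_{10} = 0; s_{11} = 2; s_{12} = 4; s_{13} = 12; s_{14} = 4; s_{15} = 4; s_{16} = 2; s_{17} = 12; s_{18} = 0; s_{19} = 10; s_{20} = 6; s_{21} = 4; s_{22} = 6; s_{23} = 6; s_{24} = 10; s_{25} = 4; s_{26} = 0; s_{27} = 8; s_{28} = 2; s_{29} = 6; s_{30} = 2; s_{31} = 2; s_{32} = 8; s_{33} = 6; s_{34} = 0; s_{35} = 12; s_{36} = 10; s_{37} = 2; s_{38} = 10; s_{39} = 10; s_{40} = 12; s_{41} = 2; s_{42} = 0; s_{43} = 4; s_{44} = 8; s_{45} = 10; s_{46} = 8; s_{47} = 8; s_{48} = 4; s_{49} = 10; s_{50} = 0.
Since (s_{49}, s_{50}) = (s_1, s_2) = (10, 0) (two consecutive terms determine the rest), the sequence is eventually periodic: after a pre-period of length 1 it cycles with period 48.
The value 6 first appears (with k ≥ 2) at s_3.

3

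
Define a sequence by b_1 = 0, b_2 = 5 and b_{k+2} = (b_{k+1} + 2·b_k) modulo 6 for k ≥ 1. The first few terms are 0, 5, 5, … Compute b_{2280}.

1

Listing terms: b_1 = 0, b_2 = 5, b_3 = 5, b_4 = 3, b_5 = 1, b_6 = 1, b_7 = 3, b_8 = 5, b_9 = 5.
Since (b_8, b_9) = (b_2, b_3) = (5, 5) (two consecutive terms determine the rest), the sequence is eventually periodic: after a pre-period of length 1 it cycles with period 6.
For k ≥ 2, b_k depends only on (k - 2) mod 6. (2280 - 2) mod 6 = 4, so b_{2280} = b_6 = 1.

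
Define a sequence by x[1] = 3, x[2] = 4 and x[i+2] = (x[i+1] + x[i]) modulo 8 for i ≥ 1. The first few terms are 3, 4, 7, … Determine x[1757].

x[1] = 3, x[2] = 4, x[3] = 7, x[4] = 3, x[5] = 2, x[6] = 5, x[7] = 7, x[8] = 4, x[9] = 3, x[10] = 7, x[11] = 2, x[12] = 1, x[13] = 3, x[14] = 4.
Since (x[13], x[14]) = (x[1], x[2]) = (3, 4) (two consecutive terms determine the rest), the sequence is periodic with period 12.
(1757 - 1) mod 12 = 4, so x[1757] = x[5] = 2.

2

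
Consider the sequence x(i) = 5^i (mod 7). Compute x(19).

5

x(1) = 5,  x(2) = 4,  x(3) = 6,  x(4) = 2,  x(5) = 3,  x(6) = 1,  x(7) = 5.
Since x(7) = x(1) = 5, the sequence is periodic with period 6.
So x(19) = x(1 + ((19-1) mod 6)) = x(1) = 5.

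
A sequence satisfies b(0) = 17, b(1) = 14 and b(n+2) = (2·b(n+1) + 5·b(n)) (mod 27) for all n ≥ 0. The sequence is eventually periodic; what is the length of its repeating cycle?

b(0) = 17,  b(1) = 14,  b(2) = 5,  b(3) = 26,  b(4) = 23,  b(5) = 14,  b(6) = 8,  b(7) = 5,  b(8) = 23,  b(9) = 17,  b(10) = 14.
Since (b(9), b(10)) = (b(0), b(1)) = (17, 14) (two consecutive terms determine the rest), the sequence is periodic with period 9.

9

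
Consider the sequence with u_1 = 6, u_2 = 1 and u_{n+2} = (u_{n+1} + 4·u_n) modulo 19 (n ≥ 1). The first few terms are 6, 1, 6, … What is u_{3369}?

u_1 = 6,  u_2 = 1,  u_3 = 6,  u_4 = 10,  u_5 = 15,  u_6 = 17,  u_7 = 1,  u_8 = 12,  u_9 = 16,  u_{10} = 7,  u_{11} = 14,  u_{12} = 4,  u_{13} = 3,  u_{14} = 0,  u_{15} = 12,  u_{16} = 12,  u_{17} = 3,  u_{18} = 13,  u_{19} = 6,  u_{20} = 1.
The sequence repeats with period 18.
(3369 - 1) mod 18 = 2, so u_{3369} = u_3 = 6.

6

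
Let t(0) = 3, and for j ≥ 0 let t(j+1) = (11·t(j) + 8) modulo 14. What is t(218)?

11

t(0) = 3,  t(1) = 13,  t(2) = 11,  t(3) = 3.
The sequence repeats with period 3.
(218 - 0) mod 3 = 2, so t(218) = t(2) = 11.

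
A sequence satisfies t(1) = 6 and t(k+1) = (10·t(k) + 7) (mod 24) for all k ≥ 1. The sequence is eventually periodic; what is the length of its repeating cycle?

3

t(1) = 6, t(2) = 19, t(3) = 5, t(4) = 9, t(5) = 1, t(6) = 17, t(7) = 9.
Since t(7) = t(4) = 9, the sequence is eventually periodic: after a pre-period of length 3 it cycles with period 3.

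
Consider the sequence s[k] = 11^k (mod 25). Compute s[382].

21

Computing terms: s[1] = 11; s[2] = 21; s[3] = 6; s[4] = 16; s[5] = 1; s[6] = 11.
The sequence repeats with period 5.
(382 - 1) mod 5 = 1, so s[382] = s[2] = 21.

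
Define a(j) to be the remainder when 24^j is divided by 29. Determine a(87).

Listing terms: a(0) = 1; a(1) = 24; a(2) = 25; a(3) = 20; a(4) = 16; a(5) = 7; a(6) = 23; a(7) = 1.
The sequence repeats with period 7.
So a(87) = a(0 + ((87-0) mod 7)) = a(3) = 20.

20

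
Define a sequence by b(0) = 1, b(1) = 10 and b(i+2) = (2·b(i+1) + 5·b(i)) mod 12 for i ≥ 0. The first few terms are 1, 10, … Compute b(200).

1

Listing terms: b(0) = 1,  b(1) = 10,  b(2) = 1,  b(3) = 4,  b(4) = 1,  b(5) = 10.
Since (b(4), b(5)) = (b(0), b(1)) = (1, 10) (two consecutive terms determine the rest), the sequence is periodic with period 4.
(200 - 0) mod 4 = 0, so b(200) = b(0) = 1.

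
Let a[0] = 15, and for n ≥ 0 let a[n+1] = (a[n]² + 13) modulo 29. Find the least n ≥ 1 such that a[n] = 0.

5

We have a[0] = 15,  a[1] = 6,  a[2] = 20,  a[3] = 7,  a[4] = 4,  a[5] = 0,  a[6] = 13,  a[7] = 8,  a[8] = 19,  a[9] = 26,  a[10] = 22,  a[11] = 4.
Since a[11] = a[4] = 4, the sequence is eventually periodic: after a pre-period of length 4 it cycles with period 7.
The value 0 first appears (with n ≥ 1) at a[5].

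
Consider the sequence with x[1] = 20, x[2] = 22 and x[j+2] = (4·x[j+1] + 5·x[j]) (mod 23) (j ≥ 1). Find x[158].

11

x[1] = 20,  x[2] = 22,  x[3] = 4,  x[4] = 11,  x[5] = 18,  x[6] = 12,  x[7] = 0,  x[8] = 14,  x[9] = 10,  x[10] = 18,  x[11] = 7,  x[12] = 3,  x[13] = 1,  x[14] = 19,  x[15] = 12,  x[16] = 5,  x[17] = 11,  x[18] = 0,  x[19] = 9,  x[20] = 13,  x[21] = 5,  x[22] = 16,  x[23] = 20,  x[24] = 22.
Since (x[23], x[24]) = (x[1], x[2]) = (20, 22) (two consecutive terms determine the rest), the sequence is periodic with period 22.
So x[158] = x[1 + ((158-1) mod 22)] = x[4] = 11.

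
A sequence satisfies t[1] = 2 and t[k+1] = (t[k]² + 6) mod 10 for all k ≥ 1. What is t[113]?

Listing terms: t[1] = 2; t[2] = 0; t[3] = 6; t[4] = 2.
The sequence repeats with period 3.
So t[113] = t[1 + ((113-1) mod 3)] = t[2] = 0.

0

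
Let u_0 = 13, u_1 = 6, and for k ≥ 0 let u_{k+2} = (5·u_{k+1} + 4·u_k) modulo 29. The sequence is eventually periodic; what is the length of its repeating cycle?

We have u_0 = 13; u_1 = 6; u_2 = 24; u_3 = 28; u_4 = 4; u_5 = 16; u_6 = 9; u_7 = 22; u_8 = 1; u_9 = 6; u_{10} = 5; u_{11} = 20; u_{12} = 4; u_{13} = 13; u_{14} = 23; u_{15} = 22; u_{16} = 28; u_{17} = 25; u_{18} = 5; u_{19} = 9; u_{20} = 7; u_{21} = 13; u_{22} = 6.
Since (u_{21}, u_{22}) = (u_0, u_1) = (13, 6) (two consecutive terms determine the rest), the sequence is periodic with period 21.

21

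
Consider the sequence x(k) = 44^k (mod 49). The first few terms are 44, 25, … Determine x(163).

Listing terms: x(1) = 44,  x(2) = 25,  x(3) = 22,  x(4) = 37,  x(5) = 11,  x(6) = 43,  x(7) = 30,  x(8) = 46,  x(9) = 15,  x(10) = 23,  x(11) = 32,  x(12) = 36,  x(13) = 16,  x(14) = 18,  x(15) = 8,  x(16) = 9,  x(17) = 4,  x(18) = 29,  x(19) = 2,  x(20) = 39,  x(21) = 1,  x(22) = 44.
The sequence repeats with period 21.
(163 - 1) mod 21 = 15, so x(163) = x(16) = 9.

9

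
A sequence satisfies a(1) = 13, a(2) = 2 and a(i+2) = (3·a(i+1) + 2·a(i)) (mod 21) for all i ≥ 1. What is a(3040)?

10

Computing terms: a(1) = 13; a(2) = 2; a(3) = 11; a(4) = 16; a(5) = 7; a(6) = 11; a(7) = 5; a(8) = 16; a(9) = 16; a(10) = 17; a(11) = 20; a(12) = 10; a(13) = 7; a(14) = 20; a(15) = 11; a(16) = 10; a(17) = 10; a(18) = 8; a(19) = 2; a(20) = 1; a(21) = 7; a(22) = 2; a(23) = 20; a(24) = 1; a(25) = 1; a(26) = 5; a(27) = 17; a(28) = 19; a(29) = 7; a(30) = 17; a(31) = 2; a(32) = 19; a(33) = 19; a(34) = 11; a(35) = 8; a(36) = 4; a(37) = 7; a(38) = 8; a(39) = 17; a(40) = 4; a(41) = 4; a(42) = 20; a(43) = 5; a(44) = 13; a(45) = 7; a(46) = 5; a(47) = 8; a(48) = 13; a(49) = 13; a(50) = 2.
Since (a(49), a(50)) = (a(1), a(2)) = (13, 2) (two consecutive terms determine the rest), the sequence is periodic with period 48.
So a(3040) = a(1 + ((3040-1) mod 48)) = a(16) = 10.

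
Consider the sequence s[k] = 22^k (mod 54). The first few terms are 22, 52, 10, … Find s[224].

We have s[1] = 22; s[2] = 52; s[3] = 10; s[4] = 4; s[5] = 34; s[6] = 46; s[7] = 40; s[8] = 16; s[9] = 28; s[10] = 22.
The sequence repeats with period 9.
(224 - 1) mod 9 = 7, so s[224] = s[8] = 16.

16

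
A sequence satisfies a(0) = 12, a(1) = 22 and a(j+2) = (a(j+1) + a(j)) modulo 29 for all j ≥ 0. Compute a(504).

12

We have a(0) = 12, a(1) = 22, a(2) = 5, a(3) = 27, a(4) = 3, a(5) = 1, a(6) = 4, a(7) = 5, a(8) = 9, a(9) = 14, a(10) = 23, a(11) = 8, a(12) = 2, a(13) = 10, a(14) = 12, a(15) = 22.
Since (a(14), a(15)) = (a(0), a(1)) = (12, 22) (two consecutive terms determine the rest), the sequence is periodic with period 14.
(504 - 0) mod 14 = 0, so a(504) = a(0) = 12.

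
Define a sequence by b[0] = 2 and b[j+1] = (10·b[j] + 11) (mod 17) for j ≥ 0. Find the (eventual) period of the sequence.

16

Listing terms: b[0] = 2,  b[1] = 14,  b[2] = 15,  b[3] = 8,  b[4] = 6,  b[5] = 3,  b[6] = 7,  b[7] = 13,  b[8] = 5,  b[9] = 10,  b[10] = 9,  b[11] = 16,  b[12] = 1,  b[13] = 4,  b[14] = 0,  b[15] = 11,  b[16] = 2.
Since b[16] = b[0] = 2, the sequence is periodic with period 16.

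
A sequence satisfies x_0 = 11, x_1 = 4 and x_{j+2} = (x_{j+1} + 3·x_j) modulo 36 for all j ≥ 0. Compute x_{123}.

13

x_0 = 11; x_1 = 4; x_2 = 1; x_3 = 13; x_4 = 16; x_5 = 19; x_6 = 31; x_7 = 16; x_8 = 1; x_9 = 13.
Since (x_8, x_9) = (x_2, x_3) = (1, 13) (two consecutive terms determine the rest), the sequence is eventually periodic: after a pre-period of length 2 it cycles with period 6.
For j ≥ 2, x_j depends only on (j - 2) mod 6. (123 - 2) mod 6 = 1, so x_{123} = x_3 = 13.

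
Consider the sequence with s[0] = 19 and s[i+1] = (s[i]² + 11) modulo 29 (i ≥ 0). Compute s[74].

4

We have s[0] = 19, s[1] = 24, s[2] = 7, s[3] = 2, s[4] = 15, s[5] = 4, s[6] = 27, s[7] = 15.
Since s[7] = s[4] = 15, the sequence is eventually periodic: after a pre-period of length 4 it cycles with period 3.
For i ≥ 4, s[i] depends only on (i - 4) mod 3. (74 - 4) mod 3 = 1, so s[74] = s[5] = 4.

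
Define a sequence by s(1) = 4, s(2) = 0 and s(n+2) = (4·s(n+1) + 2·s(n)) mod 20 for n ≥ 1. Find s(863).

Computing terms: s(1) = 4,  s(2) = 0,  s(3) = 8,  s(4) = 12,  s(5) = 4,  s(6) = 0.
The sequence repeats with period 4.
So s(863) = s(1 + ((863-1) mod 4)) = s(3) = 8.

8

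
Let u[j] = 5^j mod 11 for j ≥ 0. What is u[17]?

We have u[0] = 1; u[1] = 5; u[2] = 3; u[3] = 4; u[4] = 9; u[5] = 1.
Since u[5] = u[0] = 1, the sequence is periodic with period 5.
So u[17] = u[0 + ((17-0) mod 5)] = u[2] = 3.

3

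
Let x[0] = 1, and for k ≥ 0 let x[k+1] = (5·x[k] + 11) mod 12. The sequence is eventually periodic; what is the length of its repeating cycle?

4

Listing terms: x[0] = 1, x[1] = 4, x[2] = 7, x[3] = 10, x[4] = 1.
The sequence repeats with period 4.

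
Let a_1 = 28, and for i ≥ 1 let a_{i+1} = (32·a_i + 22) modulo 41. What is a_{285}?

28

Computing terms: a_1 = 28, a_2 = 16, a_3 = 1, a_4 = 13, a_5 = 28.
The sequence repeats with period 4.
So a_{285} = a_{1 + ((285-1) mod 4)} = a_1 = 28.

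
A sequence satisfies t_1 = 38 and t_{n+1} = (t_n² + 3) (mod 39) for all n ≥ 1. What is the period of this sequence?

5

t_1 = 38; t_2 = 4; t_3 = 19; t_4 = 13; t_5 = 16; t_6 = 25; t_7 = 4.
Since t_7 = t_2 = 4, the sequence is eventually periodic: after a pre-period of length 1 it cycles with period 5.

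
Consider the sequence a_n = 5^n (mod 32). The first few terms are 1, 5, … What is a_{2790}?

9

a_0 = 1; a_1 = 5; a_2 = 25; a_3 = 29; a_4 = 17; a_5 = 21; a_6 = 9; a_7 = 13; a_8 = 1.
Since a_8 = a_0 = 1, the sequence is periodic with period 8.
(2790 - 0) mod 8 = 6, so a_{2790} = a_6 = 9.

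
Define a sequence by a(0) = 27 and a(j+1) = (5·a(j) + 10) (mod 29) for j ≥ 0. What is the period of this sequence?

14

Listing terms: a(0) = 27, a(1) = 0, a(2) = 10, a(3) = 2, a(4) = 20, a(5) = 23, a(6) = 9, a(7) = 26, a(8) = 24, a(9) = 14, a(10) = 22, a(11) = 4, a(12) = 1, a(13) = 15, a(14) = 27.
Since a(14) = a(0) = 27, the sequence is periodic with period 14.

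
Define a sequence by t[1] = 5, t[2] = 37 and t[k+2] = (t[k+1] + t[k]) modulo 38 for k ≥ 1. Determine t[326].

Computing terms: t[1] = 5; t[2] = 37; t[3] = 4; t[4] = 3; t[5] = 7; t[6] = 10; t[7] = 17; t[8] = 27; t[9] = 6; t[10] = 33; t[11] = 1; t[12] = 34; t[13] = 35; t[14] = 31; t[15] = 28; t[16] = 21; t[17] = 11; t[18] = 32; t[19] = 5; t[20] = 37.
The sequence repeats with period 18.
(326 - 1) mod 18 = 1, so t[326] = t[2] = 37.

37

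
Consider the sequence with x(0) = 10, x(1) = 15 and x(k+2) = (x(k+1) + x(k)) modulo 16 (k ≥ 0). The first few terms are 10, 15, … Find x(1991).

5

Listing terms: x(0) = 10, x(1) = 15, x(2) = 9, x(3) = 8, x(4) = 1, x(5) = 9, x(6) = 10, x(7) = 3, x(8) = 13, x(9) = 0, x(10) = 13, x(11) = 13, x(12) = 10, x(13) = 7, x(14) = 1, x(15) = 8, x(16) = 9, x(17) = 1, x(18) = 10, x(19) = 11, x(20) = 5, x(21) = 0, x(22) = 5, x(23) = 5, x(24) = 10, x(25) = 15.
Since (x(24), x(25)) = (x(0), x(1)) = (10, 15) (two consecutive terms determine the rest), the sequence is periodic with period 24.
So x(1991) = x(0 + ((1991-0) mod 24)) = x(23) = 5.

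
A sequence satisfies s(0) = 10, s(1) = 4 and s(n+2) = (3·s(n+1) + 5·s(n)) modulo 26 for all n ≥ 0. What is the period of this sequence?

Computing terms: s(0) = 10,  s(1) = 4,  s(2) = 10,  s(3) = 24,  s(4) = 18,  s(5) = 18,  s(6) = 14,  s(7) = 2,  s(8) = 24,  s(9) = 4,  s(10) = 2,  s(11) = 0,  s(12) = 10,  s(13) = 4.
Since (s(12), s(13)) = (s(0), s(1)) = (10, 4) (two consecutive terms determine the rest), the sequence is periodic with period 12.

12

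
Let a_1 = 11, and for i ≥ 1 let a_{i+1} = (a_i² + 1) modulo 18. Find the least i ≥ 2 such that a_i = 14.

2

Computing terms: a_1 = 11, a_2 = 14, a_3 = 17, a_4 = 2, a_5 = 5, a_6 = 8, a_7 = 11.
Since a_7 = a_1 = 11, the sequence is periodic with period 6.
The value 14 first appears (with i ≥ 2) at a_2.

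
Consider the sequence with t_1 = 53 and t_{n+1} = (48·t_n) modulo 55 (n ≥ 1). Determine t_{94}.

4

Listing terms: t_1 = 53; t_2 = 14; t_3 = 12; t_4 = 26; t_5 = 38; t_6 = 9; t_7 = 47; t_8 = 1; t_9 = 48; t_{10} = 49; t_{11} = 42; t_{12} = 36; t_{13} = 23; t_{14} = 4; t_{15} = 27; t_{16} = 31; t_{17} = 3; t_{18} = 34; t_{19} = 37; t_{20} = 16; t_{21} = 53.
The sequence repeats with period 20.
So t_{94} = t_{1 + ((94-1) mod 20)} = t_{14} = 4.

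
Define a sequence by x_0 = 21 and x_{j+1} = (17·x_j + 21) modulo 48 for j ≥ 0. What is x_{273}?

42

Computing terms: x_0 = 21, x_1 = 42, x_2 = 15, x_3 = 36, x_4 = 9, x_5 = 30, x_6 = 3, x_7 = 24, x_8 = 45, x_9 = 18, x_{10} = 39, x_{11} = 12, x_{12} = 33, x_{13} = 6, x_{14} = 27, x_{15} = 0, x_{16} = 21.
The sequence repeats with period 16.
So x_{273} = x_{0 + ((273-0) mod 16)} = x_1 = 42.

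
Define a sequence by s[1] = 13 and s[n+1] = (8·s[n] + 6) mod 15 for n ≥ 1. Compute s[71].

1

We have s[1] = 13,  s[2] = 5,  s[3] = 1,  s[4] = 14,  s[5] = 13.
The sequence repeats with period 4.
(71 - 1) mod 4 = 2, so s[71] = s[3] = 1.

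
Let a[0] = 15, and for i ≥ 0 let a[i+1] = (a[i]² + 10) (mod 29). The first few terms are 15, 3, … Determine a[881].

a[0] = 15, a[1] = 3, a[2] = 19, a[3] = 23, a[4] = 17, a[5] = 9, a[6] = 4, a[7] = 26, a[8] = 19.
Since a[8] = a[2] = 19, the sequence is eventually periodic: after a pre-period of length 2 it cycles with period 6.
For i ≥ 2, a[i] depends only on (i - 2) mod 6. (881 - 2) mod 6 = 3, so a[881] = a[5] = 9.

9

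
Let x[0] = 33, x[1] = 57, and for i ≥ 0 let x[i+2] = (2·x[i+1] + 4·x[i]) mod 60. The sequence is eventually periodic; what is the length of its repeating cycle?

5

Listing terms: x[0] = 33; x[1] = 57; x[2] = 6; x[3] = 0; x[4] = 24; x[5] = 48; x[6] = 12; x[7] = 36; x[8] = 0; x[9] = 24.
Since (x[8], x[9]) = (x[3], x[4]) = (0, 24) (two consecutive terms determine the rest), the sequence is eventually periodic: after a pre-period of length 3 it cycles with period 5.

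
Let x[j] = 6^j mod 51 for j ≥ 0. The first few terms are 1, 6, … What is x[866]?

36

Computing terms: x[0] = 1,  x[1] = 6,  x[2] = 36,  x[3] = 12,  x[4] = 21,  x[5] = 24,  x[6] = 42,  x[7] = 48,  x[8] = 33,  x[9] = 45,  x[10] = 15,  x[11] = 39,  x[12] = 30,  x[13] = 27,  x[14] = 9,  x[15] = 3,  x[16] = 18,  x[17] = 6.
Since x[17] = x[1] = 6, the sequence is eventually periodic: after a pre-period of length 1 it cycles with period 16.
For j ≥ 1, x[j] depends only on (j - 1) mod 16. (866 - 1) mod 16 = 1, so x[866] = x[2] = 36.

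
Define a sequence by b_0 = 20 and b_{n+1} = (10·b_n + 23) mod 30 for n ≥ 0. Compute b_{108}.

23

Computing terms: b_0 = 20,  b_1 = 13,  b_2 = 3,  b_3 = 23,  b_4 = 13.
Since b_4 = b_1 = 13, the sequence is eventually periodic: after a pre-period of length 1 it cycles with period 3.
For n ≥ 1, b_n depends only on (n - 1) mod 3. (108 - 1) mod 3 = 2, so b_{108} = b_3 = 23.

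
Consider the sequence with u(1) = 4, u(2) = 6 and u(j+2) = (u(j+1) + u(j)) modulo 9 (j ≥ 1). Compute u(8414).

3

Listing terms: u(1) = 4; u(2) = 6; u(3) = 1; u(4) = 7; u(5) = 8; u(6) = 6; u(7) = 5; u(8) = 2; u(9) = 7; u(10) = 0; u(11) = 7; u(12) = 7; u(13) = 5; u(14) = 3; u(15) = 8; u(16) = 2; u(17) = 1; u(18) = 3; u(19) = 4; u(20) = 7; u(21) = 2; u(22) = 0; u(23) = 2; u(24) = 2; u(25) = 4; u(26) = 6.
The sequence repeats with period 24.
So u(8414) = u(1 + ((8414-1) mod 24)) = u(14) = 3.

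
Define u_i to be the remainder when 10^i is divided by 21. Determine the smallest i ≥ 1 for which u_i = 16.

2

We have u_0 = 1, u_1 = 10, u_2 = 16, u_3 = 13, u_4 = 4, u_5 = 19, u_6 = 1.
Since u_6 = u_0 = 1, the sequence is periodic with period 6.
The value 16 first appears (with i ≥ 1) at u_2.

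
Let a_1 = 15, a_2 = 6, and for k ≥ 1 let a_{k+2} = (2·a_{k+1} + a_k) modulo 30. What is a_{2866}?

We have a_1 = 15, a_2 = 6, a_3 = 27, a_4 = 0, a_5 = 27, a_6 = 24, a_7 = 15, a_8 = 24, a_9 = 3, a_{10} = 0, a_{11} = 3, a_{12} = 6, a_{13} = 15, a_{14} = 6.
The sequence repeats with period 12.
(2866 - 1) mod 12 = 9, so a_{2866} = a_{10} = 0.

0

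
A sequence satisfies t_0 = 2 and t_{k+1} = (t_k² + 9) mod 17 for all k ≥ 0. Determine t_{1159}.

We have t_0 = 2; t_1 = 13; t_2 = 8; t_3 = 5; t_4 = 0; t_5 = 9; t_6 = 5.
Since t_6 = t_3 = 5, the sequence is eventually periodic: after a pre-period of length 3 it cycles with period 3.
For k ≥ 3, t_k depends only on (k - 3) mod 3. (1159 - 3) mod 3 = 1, so t_{1159} = t_4 = 0.

0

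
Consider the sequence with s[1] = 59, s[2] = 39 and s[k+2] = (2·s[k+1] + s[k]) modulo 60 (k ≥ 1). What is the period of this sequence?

24

We have s[1] = 59; s[2] = 39; s[3] = 17; s[4] = 13; s[5] = 43; s[6] = 39; s[7] = 1; s[8] = 41; s[9] = 23; s[10] = 27; s[11] = 17; s[12] = 1; s[13] = 19; s[14] = 39; s[15] = 37; s[16] = 53; s[17] = 23; s[18] = 39; s[19] = 41; s[20] = 1; s[21] = 43; s[22] = 27; s[23] = 37; s[24] = 41; s[25] = 59; s[26] = 39.
The sequence repeats with period 24.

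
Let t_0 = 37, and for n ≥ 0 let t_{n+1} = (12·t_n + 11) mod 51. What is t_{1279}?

We have t_0 = 37; t_1 = 47; t_2 = 14; t_3 = 26; t_4 = 17; t_5 = 11; t_6 = 41; t_7 = 44; t_8 = 29; t_9 = 2; t_{10} = 35; t_{11} = 23; t_{12} = 32; t_{13} = 38; t_{14} = 8; t_{15} = 5; t_{16} = 20; t_{17} = 47.
Since t_{17} = t_1 = 47, the sequence is eventually periodic: after a pre-period of length 1 it cycles with period 16.
For n ≥ 1, t_n depends only on (n - 1) mod 16. (1279 - 1) mod 16 = 14, so t_{1279} = t_{15} = 5.

5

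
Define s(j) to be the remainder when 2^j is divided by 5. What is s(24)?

s(0) = 1,  s(1) = 2,  s(2) = 4,  s(3) = 3,  s(4) = 1.
The sequence repeats with period 4.
So s(24) = s(0 + ((24-0) mod 4)) = s(0) = 1.

1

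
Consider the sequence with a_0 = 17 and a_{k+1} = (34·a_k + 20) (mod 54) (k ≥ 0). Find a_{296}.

a_0 = 17, a_1 = 4, a_2 = 48, a_3 = 32, a_4 = 28, a_5 = 0, a_6 = 20, a_7 = 52, a_8 = 6, a_9 = 8, a_{10} = 22, a_{11} = 12, a_{12} = 50, a_{13} = 46, a_{14} = 18, a_{15} = 38, a_{16} = 16, a_{17} = 24, a_{18} = 26, a_{19} = 40, a_{20} = 30, a_{21} = 14, a_{22} = 10, a_{23} = 36, a_{24} = 2, a_{25} = 34, a_{26} = 42, a_{27} = 44, a_{28} = 4.
Since a_{28} = a_1 = 4, the sequence is eventually periodic: after a pre-period of length 1 it cycles with period 27.
For k ≥ 1, a_k depends only on (k - 1) mod 27. (296 - 1) mod 27 = 25, so a_{296} = a_{26} = 42.

42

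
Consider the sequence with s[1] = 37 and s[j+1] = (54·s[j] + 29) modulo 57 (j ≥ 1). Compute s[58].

2

We have s[1] = 37, s[2] = 32, s[3] = 47, s[4] = 2, s[5] = 23, s[6] = 17, s[7] = 35, s[8] = 38, s[9] = 29, s[10] = 56, s[11] = 32.
Since s[11] = s[2] = 32, the sequence is eventually periodic: after a pre-period of length 1 it cycles with period 9.
For j ≥ 2, s[j] depends only on (j - 2) mod 9. (58 - 2) mod 9 = 2, so s[58] = s[4] = 2.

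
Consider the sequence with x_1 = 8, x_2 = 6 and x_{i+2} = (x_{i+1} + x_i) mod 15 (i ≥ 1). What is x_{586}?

x_1 = 8,  x_2 = 6,  x_3 = 14,  x_4 = 5,  x_5 = 4,  x_6 = 9,  x_7 = 13,  x_8 = 7,  x_9 = 5,  x_{10} = 12,  x_{11} = 2,  x_{12} = 14,  x_{13} = 1,  x_{14} = 0,  x_{15} = 1,  x_{16} = 1,  x_{17} = 2,  x_{18} = 3,  x_{19} = 5,  x_{20} = 8,  x_{21} = 13,  x_{22} = 6,  x_{23} = 4,  x_{24} = 10,  x_{25} = 14,  x_{26} = 9,  x_{27} = 8,  x_{28} = 2,  x_{29} = 10,  x_{30} = 12,  x_{31} = 7,  x_{32} = 4,  x_{33} = 11,  x_{34} = 0,  x_{35} = 11,  x_{36} = 11,  x_{37} = 7,  x_{38} = 3,  x_{39} = 10,  x_{40} = 13,  x_{41} = 8,  x_{42} = 6.
Since (x_{41}, x_{42}) = (x_1, x_2) = (8, 6) (two consecutive terms determine the rest), the sequence is periodic with period 40.
So x_{586} = x_{1 + ((586-1) mod 40)} = x_{26} = 9.

9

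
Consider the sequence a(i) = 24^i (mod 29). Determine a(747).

Listing terms: a(0) = 1,  a(1) = 24,  a(2) = 25,  a(3) = 20,  a(4) = 16,  a(5) = 7,  a(6) = 23,  a(7) = 1.
Since a(7) = a(0) = 1, the sequence is periodic with period 7.
So a(747) = a(0 + ((747-0) mod 7)) = a(5) = 7.

7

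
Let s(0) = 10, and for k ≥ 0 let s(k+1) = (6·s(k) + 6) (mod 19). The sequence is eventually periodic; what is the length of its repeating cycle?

Computing terms: s(0) = 10; s(1) = 9; s(2) = 3; s(3) = 5; s(4) = 17; s(5) = 13; s(6) = 8; s(7) = 16; s(8) = 7; s(9) = 10.
The sequence repeats with period 9.

9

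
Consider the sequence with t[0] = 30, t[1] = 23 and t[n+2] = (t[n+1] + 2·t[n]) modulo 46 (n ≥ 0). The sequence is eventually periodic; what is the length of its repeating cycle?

Computing terms: t[0] = 30, t[1] = 23, t[2] = 37, t[3] = 37, t[4] = 19, t[5] = 1, t[6] = 39, t[7] = 41, t[8] = 27, t[9] = 17, t[10] = 25, t[11] = 13, t[12] = 17, t[13] = 43, t[14] = 31, t[15] = 25, t[16] = 41, t[17] = 45, t[18] = 35, t[19] = 33, t[20] = 11, t[21] = 31, t[22] = 7, t[23] = 23, t[24] = 37.
Since (t[23], t[24]) = (t[1], t[2]) = (23, 37) (two consecutive terms determine the rest), the sequence is eventually periodic: after a pre-period of length 1 it cycles with period 22.

22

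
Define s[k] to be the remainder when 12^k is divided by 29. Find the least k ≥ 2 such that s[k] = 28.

s[1] = 12, s[2] = 28, s[3] = 17, s[4] = 1, s[5] = 12.
The sequence repeats with period 4.
The value 28 first appears (with k ≥ 2) at s[2].

2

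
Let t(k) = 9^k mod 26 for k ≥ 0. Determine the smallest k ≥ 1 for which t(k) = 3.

2

Listing terms: t(0) = 1,  t(1) = 9,  t(2) = 3,  t(3) = 1.
Since t(3) = t(0) = 1, the sequence is periodic with period 3.
The value 3 first appears (with k ≥ 1) at t(2).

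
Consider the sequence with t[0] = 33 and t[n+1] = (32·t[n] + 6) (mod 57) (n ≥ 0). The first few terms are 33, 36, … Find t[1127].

We have t[0] = 33,  t[1] = 36,  t[2] = 18,  t[3] = 12,  t[4] = 48,  t[5] = 3,  t[6] = 45,  t[7] = 21,  t[8] = 51,  t[9] = 42,  t[10] = 39,  t[11] = 0,  t[12] = 6,  t[13] = 27,  t[14] = 15,  t[15] = 30,  t[16] = 54,  t[17] = 24,  t[18] = 33.
The sequence repeats with period 18.
So t[1127] = t[0 + ((1127-0) mod 18)] = t[11] = 0.

0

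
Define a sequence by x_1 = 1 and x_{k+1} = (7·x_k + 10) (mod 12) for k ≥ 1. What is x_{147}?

We have x_1 = 1, x_2 = 5, x_3 = 9, x_4 = 1.
Since x_4 = x_1 = 1, the sequence is periodic with period 3.
(147 - 1) mod 3 = 2, so x_{147} = x_3 = 9.

9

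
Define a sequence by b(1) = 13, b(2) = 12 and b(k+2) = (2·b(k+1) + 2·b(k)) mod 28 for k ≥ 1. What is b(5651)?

16

Computing terms: b(1) = 13,  b(2) = 12,  b(3) = 22,  b(4) = 12,  b(5) = 12,  b(6) = 20,  b(7) = 8,  b(8) = 0,  b(9) = 16,  b(10) = 4,  b(11) = 12,  b(12) = 4,  b(13) = 4,  b(14) = 16,  b(15) = 12,  b(16) = 0,  b(17) = 24,  b(18) = 20,  b(19) = 4,  b(20) = 20,  b(21) = 20,  b(22) = 24,  b(23) = 4,  b(24) = 0,  b(25) = 8,  b(26) = 16,  b(27) = 20,  b(28) = 16,  b(29) = 16,  b(30) = 8,  b(31) = 20,  b(32) = 0,  b(33) = 12,  b(34) = 24,  b(35) = 16,  b(36) = 24,  b(37) = 24,  b(38) = 12,  b(39) = 16,  b(40) = 0,  b(41) = 4,  b(42) = 8,  b(43) = 24,  b(44) = 8,  b(45) = 8,  b(46) = 4,  b(47) = 24,  b(48) = 0,  b(49) = 20,  b(50) = 12,  b(51) = 8,  b(52) = 12,  b(53) = 12.
Since (b(52), b(53)) = (b(4), b(5)) = (12, 12) (two consecutive terms determine the rest), the sequence is eventually periodic: after a pre-period of length 3 it cycles with period 48.
For k ≥ 4, b(k) depends only on (k - 4) mod 48. (5651 - 4) mod 48 = 31, so b(5651) = b(35) = 16.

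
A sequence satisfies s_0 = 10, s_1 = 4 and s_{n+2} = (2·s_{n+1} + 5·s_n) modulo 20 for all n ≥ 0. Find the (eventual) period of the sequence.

4

Listing terms: s_0 = 10, s_1 = 4, s_2 = 18, s_3 = 16, s_4 = 2, s_5 = 4, s_6 = 18.
Since (s_5, s_6) = (s_1, s_2) = (4, 18) (two consecutive terms determine the rest), the sequence is eventually periodic: after a pre-period of length 1 it cycles with period 4.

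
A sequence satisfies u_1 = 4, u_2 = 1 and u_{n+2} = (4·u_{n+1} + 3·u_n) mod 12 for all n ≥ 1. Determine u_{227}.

Computing terms: u_1 = 4, u_2 = 1, u_3 = 4, u_4 = 7, u_5 = 4, u_6 = 1.
Since (u_5, u_6) = (u_1, u_2) = (4, 1) (two consecutive terms determine the rest), the sequence is periodic with period 4.
(227 - 1) mod 4 = 2, so u_{227} = u_3 = 4.

4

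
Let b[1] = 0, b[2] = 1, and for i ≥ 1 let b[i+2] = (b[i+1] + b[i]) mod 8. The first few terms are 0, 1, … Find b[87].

1

Listing terms: b[1] = 0; b[2] = 1; b[3] = 1; b[4] = 2; b[5] = 3; b[6] = 5; b[7] = 0; b[8] = 5; b[9] = 5; b[10] = 2; b[11] = 7; b[12] = 1; b[13] = 0; b[14] = 1.
Since (b[13], b[14]) = (b[1], b[2]) = (0, 1) (two consecutive terms determine the rest), the sequence is periodic with period 12.
(87 - 1) mod 12 = 2, so b[87] = b[3] = 1.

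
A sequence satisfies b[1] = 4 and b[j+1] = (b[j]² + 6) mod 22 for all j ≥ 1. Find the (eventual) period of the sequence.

5

b[1] = 4; b[2] = 0; b[3] = 6; b[4] = 20; b[5] = 10; b[6] = 18; b[7] = 0.
Since b[7] = b[2] = 0, the sequence is eventually periodic: after a pre-period of length 1 it cycles with period 5.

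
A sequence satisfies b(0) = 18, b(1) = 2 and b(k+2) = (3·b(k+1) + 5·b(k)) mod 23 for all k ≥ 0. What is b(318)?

15

We have b(0) = 18,  b(1) = 2,  b(2) = 4,  b(3) = 22,  b(4) = 17,  b(5) = 0,  b(6) = 16,  b(7) = 2,  b(8) = 17,  b(9) = 15,  b(10) = 15,  b(11) = 5,  b(12) = 21,  b(13) = 19,  b(14) = 1,  b(15) = 6,  b(16) = 0,  b(17) = 7,  b(18) = 21,  b(19) = 6,  b(20) = 8,  b(21) = 8,  b(22) = 18,  b(23) = 2.
The sequence repeats with period 22.
So b(318) = b(0 + ((318-0) mod 22)) = b(10) = 15.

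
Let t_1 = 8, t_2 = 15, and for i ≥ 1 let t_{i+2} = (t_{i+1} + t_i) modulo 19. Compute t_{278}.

12

Computing terms: t_1 = 8,  t_2 = 15,  t_3 = 4,  t_4 = 0,  t_5 = 4,  t_6 = 4,  t_7 = 8,  t_8 = 12,  t_9 = 1,  t_{10} = 13,  t_{11} = 14,  t_{12} = 8,  t_{13} = 3,  t_{14} = 11,  t_{15} = 14,  t_{16} = 6,  t_{17} = 1,  t_{18} = 7,  t_{19} = 8,  t_{20} = 15.
The sequence repeats with period 18.
So t_{278} = t_{1 + ((278-1) mod 18)} = t_8 = 12.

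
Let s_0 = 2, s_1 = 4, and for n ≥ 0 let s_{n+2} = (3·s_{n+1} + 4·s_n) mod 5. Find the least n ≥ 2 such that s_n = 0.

Computing terms: s_0 = 2; s_1 = 4; s_2 = 0; s_3 = 1; s_4 = 3; s_5 = 3; s_6 = 1; s_7 = 0; s_8 = 4; s_9 = 2; s_{10} = 2; s_{11} = 4.
The sequence repeats with period 10.
The value 0 first appears (with n ≥ 2) at s_2.

2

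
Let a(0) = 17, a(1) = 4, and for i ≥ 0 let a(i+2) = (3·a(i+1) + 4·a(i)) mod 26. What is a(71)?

We have a(0) = 17,  a(1) = 4,  a(2) = 2,  a(3) = 22,  a(4) = 22,  a(5) = 24,  a(6) = 4,  a(7) = 4,  a(8) = 2.
Since (a(7), a(8)) = (a(1), a(2)) = (4, 2) (two consecutive terms determine the rest), the sequence is eventually periodic: after a pre-period of length 1 it cycles with period 6.
For i ≥ 1, a(i) depends only on (i - 1) mod 6. (71 - 1) mod 6 = 4, so a(71) = a(5) = 24.

24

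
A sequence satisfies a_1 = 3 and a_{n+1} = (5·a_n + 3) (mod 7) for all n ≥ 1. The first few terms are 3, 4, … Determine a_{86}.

4

Computing terms: a_1 = 3; a_2 = 4; a_3 = 2; a_4 = 6; a_5 = 5; a_6 = 0; a_7 = 3.
The sequence repeats with period 6.
So a_{86} = a_{1 + ((86-1) mod 6)} = a_2 = 4.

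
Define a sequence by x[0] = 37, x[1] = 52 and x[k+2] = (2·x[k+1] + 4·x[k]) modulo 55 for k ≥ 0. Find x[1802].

32

Computing terms: x[0] = 37, x[1] = 52, x[2] = 32, x[3] = 52, x[4] = 12, x[5] = 12, x[6] = 17, x[7] = 27, x[8] = 12, x[9] = 22, x[10] = 37, x[11] = 52.
The sequence repeats with period 10.
So x[1802] = x[0 + ((1802-0) mod 10)] = x[2] = 32.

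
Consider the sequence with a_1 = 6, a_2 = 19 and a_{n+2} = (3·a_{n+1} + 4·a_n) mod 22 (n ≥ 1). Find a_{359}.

We have a_1 = 6; a_2 = 19; a_3 = 15; a_4 = 11; a_5 = 5; a_6 = 15; a_7 = 21; a_8 = 13; a_9 = 13; a_{10} = 3; a_{11} = 17; a_{12} = 19; a_{13} = 15.
Since (a_{12}, a_{13}) = (a_2, a_3) = (19, 15) (two consecutive terms determine the rest), the sequence is eventually periodic: after a pre-period of length 1 it cycles with period 10.
For n ≥ 2, a_n depends only on (n - 2) mod 10. (359 - 2) mod 10 = 7, so a_{359} = a_9 = 13.

13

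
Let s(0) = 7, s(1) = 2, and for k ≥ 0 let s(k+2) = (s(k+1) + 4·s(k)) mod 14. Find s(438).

We have s(0) = 7; s(1) = 2; s(2) = 2; s(3) = 10; s(4) = 4; s(5) = 2; s(6) = 4; s(7) = 12; s(8) = 0; s(9) = 6; s(10) = 6; s(11) = 2; s(12) = 12; s(13) = 6; s(14) = 12; s(15) = 8; s(16) = 0; s(17) = 4; s(18) = 4; s(19) = 6; s(20) = 8; s(21) = 4; s(22) = 8; s(23) = 10; s(24) = 0; s(25) = 12; s(26) = 12; s(27) = 4; s(28) = 10; s(29) = 12; s(30) = 10; s(31) = 2; s(32) = 0; s(33) = 8; s(34) = 8; s(35) = 12; s(36) = 2; s(37) = 8; s(38) = 2; s(39) = 6; s(40) = 0; s(41) = 10; s(42) = 10; s(43) = 8; s(44) = 6; s(45) = 10; s(46) = 6; s(47) = 4; s(48) = 0; s(49) = 2; s(50) = 2.
Since (s(49), s(50)) = (s(1), s(2)) = (2, 2) (two consecutive terms determine the rest), the sequence is eventually periodic: after a pre-period of length 1 it cycles with period 48.
For k ≥ 1, s(k) depends only on (k - 1) mod 48. (438 - 1) mod 48 = 5, so s(438) = s(6) = 4.

4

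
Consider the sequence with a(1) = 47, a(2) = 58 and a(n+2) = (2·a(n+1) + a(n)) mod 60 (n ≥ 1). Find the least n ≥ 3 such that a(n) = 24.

a(1) = 47,  a(2) = 58,  a(3) = 43,  a(4) = 24,  a(5) = 31,  a(6) = 26,  a(7) = 23,  a(8) = 12,  a(9) = 47,  a(10) = 46,  a(11) = 19,  a(12) = 24,  a(13) = 7,  a(14) = 38,  a(15) = 23,  a(16) = 24,  a(17) = 11,  a(18) = 46,  a(19) = 43,  a(20) = 12,  a(21) = 7,  a(22) = 26,  a(23) = 59,  a(24) = 24,  a(25) = 47,  a(26) = 58.
The sequence repeats with period 24.
The value 24 first appears (with n ≥ 3) at a(4).

4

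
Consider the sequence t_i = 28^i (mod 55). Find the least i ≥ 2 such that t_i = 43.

We have t_1 = 28,  t_2 = 14,  t_3 = 7,  t_4 = 31,  t_5 = 43,  t_6 = 49,  t_7 = 52,  t_8 = 26,  t_9 = 13,  t_{10} = 34,  t_{11} = 17,  t_{12} = 36,  t_{13} = 18,  t_{14} = 9,  t_{15} = 32,  t_{16} = 16,  t_{17} = 8,  t_{18} = 4,  t_{19} = 2,  t_{20} = 1,  t_{21} = 28.
Since t_{21} = t_1 = 28, the sequence is periodic with period 20.
The value 43 first appears (with i ≥ 2) at t_5.

5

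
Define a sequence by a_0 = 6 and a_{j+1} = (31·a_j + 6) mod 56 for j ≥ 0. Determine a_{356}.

22

a_0 = 6; a_1 = 24; a_2 = 22; a_3 = 16; a_4 = 54; a_5 = 0; a_6 = 6.
Since a_6 = a_0 = 6, the sequence is periodic with period 6.
(356 - 0) mod 6 = 2, so a_{356} = a_2 = 22.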